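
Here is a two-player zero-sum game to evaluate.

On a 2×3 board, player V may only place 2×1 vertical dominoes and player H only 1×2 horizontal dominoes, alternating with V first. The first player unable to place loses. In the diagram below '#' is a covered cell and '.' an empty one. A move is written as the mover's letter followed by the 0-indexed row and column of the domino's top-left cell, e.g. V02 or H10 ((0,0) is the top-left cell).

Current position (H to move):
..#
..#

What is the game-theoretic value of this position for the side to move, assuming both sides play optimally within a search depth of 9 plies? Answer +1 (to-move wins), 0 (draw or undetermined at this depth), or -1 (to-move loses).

[..#/..#] H move#1: H00:+1/###/..#*, H10:+1/..#/###
[###/..#] end (terminal -1, V#2); searched ..#/..# to 9

value(..#/..#, H) = +1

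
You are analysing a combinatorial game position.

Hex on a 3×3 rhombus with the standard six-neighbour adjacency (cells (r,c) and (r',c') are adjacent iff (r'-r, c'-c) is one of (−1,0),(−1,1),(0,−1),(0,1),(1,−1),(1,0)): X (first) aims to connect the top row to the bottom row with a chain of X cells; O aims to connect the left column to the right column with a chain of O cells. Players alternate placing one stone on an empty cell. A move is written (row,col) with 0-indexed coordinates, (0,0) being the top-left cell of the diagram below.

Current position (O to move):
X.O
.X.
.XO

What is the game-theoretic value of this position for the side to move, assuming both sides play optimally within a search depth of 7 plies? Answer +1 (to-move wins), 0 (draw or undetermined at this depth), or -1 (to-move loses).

value(X.O/.X./.XO, O) = -1

[X.O/.X./.XO] O move#1: (0,1):-1/XOO/.X./.XO*, (1,0):-1/X.O/OX./.XO, (1,2):-1/X.O/.XO/.XO, (2,0):-1/X.O/.X./OXO
[XOO/.X./.XO] X move#2: (1,0):+1/XOO/XX./.XO*, (1,2):-1/XOO/.XX/.XO, (2,0):-1/XOO/.X./XXO
[XOO/XX./.XO] end (terminal -1, O#3); searched X.O/.X./.XO to 7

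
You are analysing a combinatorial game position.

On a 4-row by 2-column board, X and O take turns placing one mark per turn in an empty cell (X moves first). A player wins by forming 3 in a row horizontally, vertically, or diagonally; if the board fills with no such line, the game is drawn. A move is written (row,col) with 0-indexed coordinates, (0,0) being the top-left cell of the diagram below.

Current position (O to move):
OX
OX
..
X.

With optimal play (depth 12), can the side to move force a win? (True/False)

O winning at [OX/OX/../X.]: True

p1 O@[OX/OX/../X.]: (2,0)[OX/OX/O./X.]+1* (2,1)[OX/OX/.O/X.]+0 (3,1)[OX/OX/../XO]-1
p2 X@[OX/OX/O./X.] terminal -1; root [OX/OX/../X.] d12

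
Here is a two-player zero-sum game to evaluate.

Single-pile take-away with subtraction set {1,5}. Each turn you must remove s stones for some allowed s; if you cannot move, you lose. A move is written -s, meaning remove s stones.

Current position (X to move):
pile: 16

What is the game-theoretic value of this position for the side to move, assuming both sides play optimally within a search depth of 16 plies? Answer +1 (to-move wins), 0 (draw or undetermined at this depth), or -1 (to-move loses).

p1 X@[16]: -1[15]-1* -5[11]-1
p2 O@[15]: -1[14]+1* -5[10]+1
p3 X@[14]: -1[13]-1* -5[9]-1
p4 O@[13]: -1[12]+1* -5[8]+1
p5 X@[12]: -1[11]-1* -5[7]-1
p6 O@[11]: -1[10]+1* -5[6]+1
p7 X@[10]: -1[9]-1* -5[5]-1
p8 O@[9]: -1[8]+1* -5[4]+1
p9 X@[8]: -1[7]-1* -5[3]-1
p10 O@[7]: -1[6]+1* -5[2]+1
p11 X@[6]: -1[5]-1* -5[1]-1
p12 O@[5]: -1[4]+1* -5[0]+1
p13 X@[4]: -1[3]-1*
p14 O@[3]: -1[2]+1*
p15 X@[2]: -1[1]-1*
p16 O@[1]: -1[0]+1*
p17 X@[0] terminal -1; root [16] d16

value(16, X) = -1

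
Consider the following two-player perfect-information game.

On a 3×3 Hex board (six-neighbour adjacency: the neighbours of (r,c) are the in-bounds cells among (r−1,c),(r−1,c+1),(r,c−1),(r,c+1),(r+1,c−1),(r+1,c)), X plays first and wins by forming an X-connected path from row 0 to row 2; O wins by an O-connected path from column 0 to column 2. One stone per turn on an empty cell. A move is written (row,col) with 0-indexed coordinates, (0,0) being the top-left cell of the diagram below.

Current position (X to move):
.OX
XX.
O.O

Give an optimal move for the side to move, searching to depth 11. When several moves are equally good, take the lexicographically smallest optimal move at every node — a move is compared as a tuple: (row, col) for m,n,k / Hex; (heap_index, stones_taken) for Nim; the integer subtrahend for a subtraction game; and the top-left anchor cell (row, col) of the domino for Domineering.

[.OX/XX./O.O] X move#1: (0,0):-1/XOX/XX./O.O, (1,2):-1/.OX/XXX/O.O, (2,1):+1/.OX/XX./OXO*
[.OX/XX./OXO] end (terminal -1, O#2); searched .OX/XX./O.O to 11

X's best at [.OX/XX./O.O]: (2,1)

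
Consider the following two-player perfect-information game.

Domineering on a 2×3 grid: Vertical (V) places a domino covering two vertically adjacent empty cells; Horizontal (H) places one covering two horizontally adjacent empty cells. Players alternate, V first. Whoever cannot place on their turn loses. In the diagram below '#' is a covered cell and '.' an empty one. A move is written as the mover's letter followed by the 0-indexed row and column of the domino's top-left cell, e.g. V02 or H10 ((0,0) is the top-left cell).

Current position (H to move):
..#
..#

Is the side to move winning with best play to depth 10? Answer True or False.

p1 H@[..#/..#]: H00[###/..#]+1* H10[..#/###]+1
p2 V@[###/..#] terminal -1; root [..#/..#] d10

H winning at [..#/..#]: True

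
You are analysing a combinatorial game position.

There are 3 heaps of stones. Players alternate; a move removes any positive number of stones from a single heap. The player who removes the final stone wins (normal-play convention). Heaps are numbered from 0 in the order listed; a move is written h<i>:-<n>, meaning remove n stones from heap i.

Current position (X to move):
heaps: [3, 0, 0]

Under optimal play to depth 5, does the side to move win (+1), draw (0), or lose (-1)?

[(3,0,0)] X move#1: h0:-1:-1/(2,0,0), h0:-2:-1/(1,0,0), h0:-3:+1/(0,0,0)*
[(0,0,0)] end (terminal -1, O#2); searched (3,0,0) to 5

value((3,0,0), X) = +1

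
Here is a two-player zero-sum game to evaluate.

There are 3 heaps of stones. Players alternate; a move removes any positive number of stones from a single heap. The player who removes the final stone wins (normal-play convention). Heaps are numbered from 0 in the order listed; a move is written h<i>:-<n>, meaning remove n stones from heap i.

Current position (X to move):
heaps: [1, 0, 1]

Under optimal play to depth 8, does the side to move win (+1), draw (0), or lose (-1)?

[(1,0,1)] X move#1: h0:-1:-1/(0,0,1)*, h2:-1:-1/(1,0,0)
[(0,0,1)] O move#2: h2:-1:+1/(0,0,0)*
[(0,0,0)] end (terminal -1, X#3); searched (1,0,1) to 8

value((1,0,1), X) = -1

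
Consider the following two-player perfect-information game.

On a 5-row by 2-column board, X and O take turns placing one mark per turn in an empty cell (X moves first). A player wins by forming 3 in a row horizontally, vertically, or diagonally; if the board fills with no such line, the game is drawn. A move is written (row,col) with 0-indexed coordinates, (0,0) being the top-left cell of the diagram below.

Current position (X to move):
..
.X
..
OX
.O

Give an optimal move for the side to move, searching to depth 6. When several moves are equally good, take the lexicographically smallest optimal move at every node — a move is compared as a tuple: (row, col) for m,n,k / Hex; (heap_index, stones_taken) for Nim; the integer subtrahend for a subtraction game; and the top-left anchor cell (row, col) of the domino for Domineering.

[../.X/../OX/.O] X move#1: (0,0):+0/X./.X/../OX/.O, (0,1):+0/.X/.X/../OX/.O, (1,0):+0/../XX/../OX/.O, (2,0):+0/../.X/X./OX/.O, (2,1):+1/../.X/.X/OX/.O*, (4,0):+0/../.X/../OX/XO
[../.X/.X/OX/.O] end (terminal -1, O#2); searched ../.X/../OX/.O to 6

X's best at [../.X/../OX/.O]: (2,1)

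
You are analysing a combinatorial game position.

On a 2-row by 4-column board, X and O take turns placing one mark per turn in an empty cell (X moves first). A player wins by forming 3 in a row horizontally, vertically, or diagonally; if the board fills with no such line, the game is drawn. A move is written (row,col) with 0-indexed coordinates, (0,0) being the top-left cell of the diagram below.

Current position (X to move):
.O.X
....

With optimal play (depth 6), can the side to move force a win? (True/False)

p1 X@[.O.X/....]: (0,0)[XO.X/....]+0* (0,2)[.OXX/....]+0 (1,0)[.O.X/X...]+0 (1,1)[.O.X/.X..]+0 (1,2)[.O.X/..X.]+0 (1,3)[.O.X/...X]+0
p2 O@[XO.X/....]: (0,2)[XOOX/....]+0* (1,0)[XO.X/O...]+0 (1,1)[XO.X/.O..]+0 (1,2)[XO.X/..O.]+0 (1,3)[XO.X/...O]+0
p3 X@[XOOX/....]: (1,0)[XOOX/X...]+0* (1,1)[XOOX/.X..]+0 (1,2)[XOOX/..X.]+0 (1,3)[XOOX/...X]+0
p4 O@[XOOX/X...]: (1,1)[XOOX/XO..]+0* (1,2)[XOOX/X.O.]+0 (1,3)[XOOX/X..O]+0
p5 X@[XOOX/XO..]: (1,2)[XOOX/XOX.]+0* (1,3)[XOOX/XO.X]+0
p6 O@[XOOX/XOX.]: (1,3)[XOOX/XOXO]+0*
p7 X@[XOOX/XOXO] terminal +0; root [.O.X/....] d6

X winning at [.O.X/....]: False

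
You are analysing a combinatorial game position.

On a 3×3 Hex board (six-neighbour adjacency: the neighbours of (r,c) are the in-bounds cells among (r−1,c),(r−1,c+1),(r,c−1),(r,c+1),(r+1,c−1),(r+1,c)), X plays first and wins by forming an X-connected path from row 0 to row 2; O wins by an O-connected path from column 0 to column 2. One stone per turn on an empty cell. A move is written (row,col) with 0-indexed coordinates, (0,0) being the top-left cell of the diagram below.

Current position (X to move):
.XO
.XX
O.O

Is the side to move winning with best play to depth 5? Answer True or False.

X winning at [.XO/.XX/O.O]: True

p1 X@[.XO/.XX/O.O]: (0,0)[XXO/.XX/O.O]-1 (1,0)[.XO/XXX/O.O]-1 (2,1)[.XO/.XX/OXO]+1*
p2 O@[.XO/.XX/OXO] terminal -1; root [.XO/.XX/O.O] d5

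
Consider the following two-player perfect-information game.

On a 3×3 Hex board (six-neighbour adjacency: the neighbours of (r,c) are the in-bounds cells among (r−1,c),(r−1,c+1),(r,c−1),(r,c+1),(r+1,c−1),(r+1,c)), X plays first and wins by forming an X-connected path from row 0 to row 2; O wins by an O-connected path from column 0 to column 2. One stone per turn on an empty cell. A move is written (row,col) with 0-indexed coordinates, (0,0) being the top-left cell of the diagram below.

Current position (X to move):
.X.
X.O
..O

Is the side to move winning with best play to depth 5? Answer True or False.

ply 1, X at .X./X.O/..O | (0,0)=-1→XX./X.O/..O; (0,2)=-1→.XX/X.O/..O; (1,1)=+1→.X./XXO/..O*; (2,0)=+1→.X./X.O/X.O; (2,1)=+1→.X./X.O/.XO
ply 2, O at .X./XXO/..O | (0,0)=-1→OX./XXO/..O*; (0,2)=-1→.XO/XXO/..O; (2,0)=-1→.X./XXO/O.O; (2,1)=-1→.X./XXO/.OO
ply 3, X at OX./XXO/..O | (0,2)=+1→OXX/XXO/..O*; (2,0)=+1→OX./XXO/X.O; (2,1)=+1→OX./XXO/.XO
ply 4, O at OXX/XXO/..O | (2,0)=-1→OXX/XXO/O.O*; (2,1)=-1→OXX/XXO/.OO
ply 5, X at OXX/XXO/O.O | (2,1)=+1→OXX/XXO/OXO*
ply 6: OXX/XXO/OXO is terminal -1 (O); from .X./X.O/..O depth 5

X winning at [.X./X.O/..O]: True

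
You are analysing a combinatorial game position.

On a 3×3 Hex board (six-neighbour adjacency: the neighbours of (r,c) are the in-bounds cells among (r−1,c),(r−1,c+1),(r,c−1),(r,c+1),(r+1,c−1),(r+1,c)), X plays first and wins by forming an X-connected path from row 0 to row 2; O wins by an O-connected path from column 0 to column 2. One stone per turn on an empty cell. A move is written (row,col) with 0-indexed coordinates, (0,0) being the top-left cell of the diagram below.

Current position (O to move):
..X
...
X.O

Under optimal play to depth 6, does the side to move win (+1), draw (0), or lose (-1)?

ply 1, O at ..X/.../X.O | (0,0)=-1→O.X/.../X.O*; (0,1)=-1→.OX/.../X.O; (1,0)=-1→..X/O../X.O; (1,1)=-1→..X/.O./X.O; (1,2)=-1→..X/..O/X.O; (2,1)=-1→..X/.../XOO
ply 2, X at O.X/.../X.O | (0,1)=+1→OXX/.../X.O*; (1,0)=+1→O.X/X../X.O; (1,1)=+1→O.X/.X./X.O; (1,2)=+1→O.X/..X/X.O; (2,1)=+1→O.X/.../XXO
ply 3, O at OXX/.../X.O | (1,0)=-1→OXX/O../X.O*; (1,1)=-1→OXX/.O./X.O; (1,2)=-1→OXX/..O/X.O; (2,1)=-1→OXX/.../XOO
ply 4, X at OXX/O../X.O | (1,1)=+1→OXX/OX./X.O*; (1,2)=+1→OXX/O.X/X.O; (2,1)=+1→OXX/O../XXO
ply 5: OXX/OX./X.O is terminal -1 (O); from ..X/.../X.O depth 6

value(..X/.../X.O, O) = -1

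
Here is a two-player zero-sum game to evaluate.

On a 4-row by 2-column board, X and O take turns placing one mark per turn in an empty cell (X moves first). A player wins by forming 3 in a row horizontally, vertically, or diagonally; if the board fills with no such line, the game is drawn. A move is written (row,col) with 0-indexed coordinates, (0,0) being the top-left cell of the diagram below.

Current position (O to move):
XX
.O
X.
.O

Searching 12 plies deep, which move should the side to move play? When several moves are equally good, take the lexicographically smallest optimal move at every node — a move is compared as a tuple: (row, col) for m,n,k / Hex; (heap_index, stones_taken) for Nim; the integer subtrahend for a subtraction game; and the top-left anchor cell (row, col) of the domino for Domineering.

p1 O@[XX/.O/X./.O]: (1,0)[XX/OO/X./.O]+0 (2,1)[XX/.O/XO/.O]+1* (3,0)[XX/.O/X./OO]-1
p2 X@[XX/.O/XO/.O] terminal -1; root [XX/.O/X./.O] d12

O's best at [XX/.O/X./.O]: (2,1)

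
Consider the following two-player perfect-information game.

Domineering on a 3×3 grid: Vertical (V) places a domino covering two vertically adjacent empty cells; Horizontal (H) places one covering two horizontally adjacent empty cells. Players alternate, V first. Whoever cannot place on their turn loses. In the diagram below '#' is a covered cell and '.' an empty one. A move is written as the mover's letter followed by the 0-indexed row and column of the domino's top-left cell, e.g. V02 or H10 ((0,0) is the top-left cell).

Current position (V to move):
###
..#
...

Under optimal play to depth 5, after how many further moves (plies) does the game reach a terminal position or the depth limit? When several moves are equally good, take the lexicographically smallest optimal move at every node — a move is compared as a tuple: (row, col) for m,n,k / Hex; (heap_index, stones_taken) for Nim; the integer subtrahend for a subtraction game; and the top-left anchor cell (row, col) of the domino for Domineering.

p1 V@[###/..#/...]: V10[###/#.#/#..]-1 V11[###/.##/.#.]+1*
p2 H@[###/.##/.#.] terminal -1; root [###/..#/...] d5

PV length from [###/..#/...]: 1 ply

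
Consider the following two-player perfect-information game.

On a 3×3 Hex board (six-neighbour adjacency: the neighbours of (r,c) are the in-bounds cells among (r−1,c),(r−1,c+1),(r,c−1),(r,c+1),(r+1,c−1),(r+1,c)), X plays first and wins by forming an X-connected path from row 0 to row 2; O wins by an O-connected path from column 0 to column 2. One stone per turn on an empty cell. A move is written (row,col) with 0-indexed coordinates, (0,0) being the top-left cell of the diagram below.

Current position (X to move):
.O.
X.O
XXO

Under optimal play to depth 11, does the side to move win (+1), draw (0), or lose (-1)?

[.O./X.O/XXO] X move#1: (0,0):+1/XO./X.O/XXO*, (0,2):+1/.OX/X.O/XXO, (1,1):+1/.O./XXO/XXO
[XO./X.O/XXO] end (terminal -1, O#2); searched .O./X.O/XXO to 11

value(.O./X.O/XXO, X) = +1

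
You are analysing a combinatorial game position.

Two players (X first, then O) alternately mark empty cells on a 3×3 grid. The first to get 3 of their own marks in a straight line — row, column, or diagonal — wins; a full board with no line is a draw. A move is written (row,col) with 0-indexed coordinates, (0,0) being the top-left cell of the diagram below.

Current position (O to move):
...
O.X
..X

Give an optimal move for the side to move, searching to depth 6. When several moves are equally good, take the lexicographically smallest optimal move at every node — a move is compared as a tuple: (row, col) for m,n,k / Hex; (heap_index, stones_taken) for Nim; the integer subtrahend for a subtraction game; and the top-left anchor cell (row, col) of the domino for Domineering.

p1 O@[.../O.X/..X]: (0,0)[O../O.X/..X]-1 (0,1)[.O./O.X/..X]-1 (0,2)[..O/O.X/..X]+0* (1,1)[.../OOX/..X]-1 (2,0)[.../O.X/O.X]-1 (2,1)[.../O.X/.OX]-1
p2 X@[..O/O.X/..X]: (0,0)[X.O/O.X/..X]+0* (0,1)[.XO/O.X/..X]-1 (1,1)[..O/OXX/..X]-1 (2,0)[..O/O.X/X.X]+0 (2,1)[..O/O.X/.XX]-1
p3 O@[X.O/O.X/..X]: (0,1)[XOO/O.X/..X]-1 (1,1)[X.O/OOX/..X]+0* (2,0)[X.O/O.X/O.X]-1 (2,1)[X.O/O.X/.OX]-1
p4 X@[X.O/OOX/..X]: (0,1)[XXO/OOX/..X]-1 (2,0)[X.O/OOX/X.X]+0* (2,1)[X.O/OOX/.XX]-1
p5 O@[X.O/OOX/X.X]: (0,1)[XOO/OOX/X.X]-1 (2,1)[X.O/OOX/XOX]+0*
p6 X@[X.O/OOX/XOX]: (0,1)[XXO/OOX/XOX]+0*
p7 O@[XXO/OOX/XOX] terminal +0; root [.../O.X/..X] d6

O's best at [.../O.X/..X]: (0,2)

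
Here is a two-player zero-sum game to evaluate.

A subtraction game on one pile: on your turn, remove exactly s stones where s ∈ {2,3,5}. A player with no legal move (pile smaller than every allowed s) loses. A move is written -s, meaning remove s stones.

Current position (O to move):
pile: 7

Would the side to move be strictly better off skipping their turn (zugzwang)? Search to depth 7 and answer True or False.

zugzwang(7, O) = True

[7] O move#1: -2:-1/5*, -3:-1/4, -5:-1/2
[5] X move#2: -2:-1/3, -3:-1/2, -5:+1/0*
[0] end (terminal -1, O#3); searched 7 to 7
pass branch (X moves first from the same position):
  | [7] X move#1: -2:-1/5*, -3:-1/4, -5:-1/2
  | [5] O move#2: -2:-1/3, -3:-1/2, -5:+1/0*
  | [0] end (terminal -1, X#3); searched 7 to 7
O moving scores -1; O passing scores +1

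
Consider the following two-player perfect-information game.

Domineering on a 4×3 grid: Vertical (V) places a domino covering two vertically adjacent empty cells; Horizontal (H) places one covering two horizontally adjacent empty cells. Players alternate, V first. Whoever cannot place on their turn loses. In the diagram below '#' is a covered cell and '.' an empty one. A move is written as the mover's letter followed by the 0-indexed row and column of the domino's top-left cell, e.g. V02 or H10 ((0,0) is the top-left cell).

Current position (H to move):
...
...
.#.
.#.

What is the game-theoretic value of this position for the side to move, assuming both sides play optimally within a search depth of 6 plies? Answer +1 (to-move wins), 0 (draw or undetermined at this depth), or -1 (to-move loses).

ply 1, H at .../.../.#./.#. | H00=-1→##./.../.#./.#.*; H01=-1→.##/.../.#./.#.; H10=-1→.../##./.#./.#.; H11=-1→.../.##/.#./.#.
ply 2, V at ##./.../.#./.#. | V02=+1→###/..#/.#./.#.*; V10=+1→##./#../##./.#.; V12=+1→##./..#/.##/.#.; V20=+1→##./.../##./##.; V22=+1→##./.../.##/.##
ply 3, H at ###/..#/.#./.#. | H10=-1→###/###/.#./.#.*
ply 4, V at ###/###/.#./.#. | V20=+1→###/###/##./##.*; V22=+1→###/###/.##/.##
ply 5: ###/###/##./##. is terminal -1 (H); from .../.../.#./.#. depth 6

value(.../.../.#./.#., H) = -1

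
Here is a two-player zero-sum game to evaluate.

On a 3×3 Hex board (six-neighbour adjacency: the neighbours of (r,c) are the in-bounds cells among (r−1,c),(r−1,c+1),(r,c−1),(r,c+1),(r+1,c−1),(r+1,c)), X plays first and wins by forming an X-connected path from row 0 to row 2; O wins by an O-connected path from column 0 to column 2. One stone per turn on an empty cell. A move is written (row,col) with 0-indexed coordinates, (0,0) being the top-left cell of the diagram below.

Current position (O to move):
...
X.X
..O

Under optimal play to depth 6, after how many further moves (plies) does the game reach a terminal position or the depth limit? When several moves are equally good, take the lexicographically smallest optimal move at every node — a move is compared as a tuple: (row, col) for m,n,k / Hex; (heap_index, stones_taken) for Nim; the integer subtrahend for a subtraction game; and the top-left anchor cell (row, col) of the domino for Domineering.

PV length from [.../X.X/..O]: 6 plies

[.../X.X/..O] O move#1: (0,0):-1/O../X.X/..O*, (0,1):-1/.O./X.X/..O, (0,2):-1/..O/X.X/..O, (1,1):-1/.../XOX/..O, (2,0):-1/.../X.X/O.O, (2,1):-1/.../X.X/.OO
[O../X.X/..O] X move#2: (0,1):+1/OX./X.X/..O*, (0,2):+1/O.X/X.X/..O, (1,1):+1/O../XXX/..O, (2,0):+1/O../X.X/X.O, (2,1):+1/O../X.X/.XO
[OX./X.X/..O] O move#3: (0,2):-1/OXO/X.X/..O*, (1,1):-1/OX./XOX/..O, (2,0):-1/OX./X.X/O.O, (2,1):-1/OX./X.X/.OO
[OXO/X.X/..O] X move#4: (1,1):+1/OXO/XXX/..O*, (2,0):+1/OXO/X.X/X.O, (2,1):+1/OXO/X.X/.XO
[OXO/XXX/..O] O move#5: (2,0):-1/OXO/XXX/O.O*, (2,1):-1/OXO/XXX/.OO
[OXO/XXX/O.O] X move#6: (2,1):+1/OXO/XXX/OXO*
[OXO/XXX/OXO] end (terminal -1, O#7); searched .../X.X/..O to 6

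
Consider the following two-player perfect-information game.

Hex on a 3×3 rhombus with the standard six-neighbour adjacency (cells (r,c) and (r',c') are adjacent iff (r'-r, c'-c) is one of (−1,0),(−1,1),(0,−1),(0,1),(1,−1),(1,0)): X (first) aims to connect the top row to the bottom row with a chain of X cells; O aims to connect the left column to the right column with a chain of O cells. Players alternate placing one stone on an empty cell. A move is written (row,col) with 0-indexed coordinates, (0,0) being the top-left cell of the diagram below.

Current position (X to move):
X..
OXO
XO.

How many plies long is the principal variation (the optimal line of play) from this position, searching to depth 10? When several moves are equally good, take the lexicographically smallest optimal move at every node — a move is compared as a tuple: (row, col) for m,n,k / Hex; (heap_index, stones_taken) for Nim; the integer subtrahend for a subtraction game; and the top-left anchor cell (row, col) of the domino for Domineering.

p1 X@[X../OXO/XO.]: (0,1)[XX./OXO/XO.]+1* (0,2)[X.X/OXO/XO.]+1 (2,2)[X../OXO/XOX]+1
p2 O@[XX./OXO/XO.] terminal -1; root [X../OXO/XO.] d10

PV length from [X../OXO/XO.]: 1 ply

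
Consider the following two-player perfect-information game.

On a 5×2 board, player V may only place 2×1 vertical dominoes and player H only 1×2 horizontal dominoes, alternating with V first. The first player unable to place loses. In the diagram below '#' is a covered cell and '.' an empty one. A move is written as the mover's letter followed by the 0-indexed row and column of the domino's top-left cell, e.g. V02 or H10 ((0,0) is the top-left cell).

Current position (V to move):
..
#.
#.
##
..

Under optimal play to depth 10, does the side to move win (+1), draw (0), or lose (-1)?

value(../#./#./##/.., V) = -1

[../#./#./##/..] V move#1: V01:-1/.#/##/#./##/..*, V11:-1/../##/##/##/..
[.#/##/#./##/..] H move#2: H40:+1/.#/##/#./##/##*
[.#/##/#./##/##] end (terminal -1, V#3); searched ../#./#./##/.. to 10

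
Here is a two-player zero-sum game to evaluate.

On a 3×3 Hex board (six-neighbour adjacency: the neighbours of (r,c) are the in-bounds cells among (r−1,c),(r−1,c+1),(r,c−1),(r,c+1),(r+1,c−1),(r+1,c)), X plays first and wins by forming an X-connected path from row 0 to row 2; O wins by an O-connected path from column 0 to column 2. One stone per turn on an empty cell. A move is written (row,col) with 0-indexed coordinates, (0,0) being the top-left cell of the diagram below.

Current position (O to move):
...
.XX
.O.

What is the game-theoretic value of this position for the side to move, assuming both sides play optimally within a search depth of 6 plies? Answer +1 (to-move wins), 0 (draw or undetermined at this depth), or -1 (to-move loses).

value(.../.XX/.O., O) = -1

p1 O@[.../.XX/.O.]: (0,0)[O../.XX/.O.]-1* (0,1)[.O./.XX/.O.]-1 (0,2)[..O/.XX/.O.]-1 (1,0)[.../OXX/.O.]-1 (2,0)[.../.XX/OO.]-1 (2,2)[.../.XX/.OO]-1
p2 X@[O../.XX/.O.]: (0,1)[OX./.XX/.O.]+1* (0,2)[O.X/.XX/.O.]+1 (1,0)[O../XXX/.O.]+1 (2,0)[O../.XX/XO.]+1 (2,2)[O../.XX/.OX]+1
p3 O@[OX./.XX/.O.]: (0,2)[OXO/.XX/.O.]-1* (1,0)[OX./OXX/.O.]-1 (2,0)[OX./.XX/OO.]-1 (2,2)[OX./.XX/.OO]-1
p4 X@[OXO/.XX/.O.]: (1,0)[OXO/XXX/.O.]+1* (2,0)[OXO/.XX/XO.]+1 (2,2)[OXO/.XX/.OX]+1
p5 O@[OXO/XXX/.O.]: (2,0)[OXO/XXX/OO.]-1* (2,2)[OXO/XXX/.OO]-1
p6 X@[OXO/XXX/OO.]: (2,2)[OXO/XXX/OOX]+1*
p7 O@[OXO/XXX/OOX] terminal -1; root [.../.XX/.O.] d6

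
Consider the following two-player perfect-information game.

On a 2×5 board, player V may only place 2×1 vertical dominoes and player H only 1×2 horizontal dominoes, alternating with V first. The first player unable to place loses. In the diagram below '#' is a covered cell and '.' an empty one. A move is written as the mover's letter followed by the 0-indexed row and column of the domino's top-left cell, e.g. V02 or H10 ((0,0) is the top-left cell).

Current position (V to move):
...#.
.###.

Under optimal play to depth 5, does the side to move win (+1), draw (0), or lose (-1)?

value(...#./.###., V) = +1

ply 1, V at ...#./.###. | V00=+1→#..#./####.*; V04=-1→...##/.####
ply 2, H at #..#./####. | H01=-1→####./####.*
ply 3, V at ####./####. | V04=+1→#####/#####*
ply 4: #####/##### is terminal -1 (H); from ...#./.###. depth 5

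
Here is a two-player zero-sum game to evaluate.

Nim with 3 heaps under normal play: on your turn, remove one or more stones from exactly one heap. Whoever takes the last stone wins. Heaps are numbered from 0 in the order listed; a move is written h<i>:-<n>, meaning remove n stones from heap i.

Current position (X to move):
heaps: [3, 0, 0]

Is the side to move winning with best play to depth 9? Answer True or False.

ply 1, X at (3,0,0) | h0:-1=-1→(2,0,0); h0:-2=-1→(1,0,0); h0:-3=+1→(0,0,0)*
ply 2: (0,0,0) is terminal -1 (O); from (3,0,0) depth 9

X winning at [(3,0,0)]: True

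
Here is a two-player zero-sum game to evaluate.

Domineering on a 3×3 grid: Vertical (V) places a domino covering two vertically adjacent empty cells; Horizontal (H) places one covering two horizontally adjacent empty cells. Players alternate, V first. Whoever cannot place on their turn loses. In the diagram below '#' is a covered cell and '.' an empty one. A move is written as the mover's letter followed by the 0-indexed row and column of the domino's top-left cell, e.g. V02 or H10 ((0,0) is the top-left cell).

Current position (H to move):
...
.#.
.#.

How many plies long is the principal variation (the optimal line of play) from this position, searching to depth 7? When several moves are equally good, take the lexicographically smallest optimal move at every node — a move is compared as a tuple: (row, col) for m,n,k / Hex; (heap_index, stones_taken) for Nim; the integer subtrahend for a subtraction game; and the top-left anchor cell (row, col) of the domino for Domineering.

[.../.#./.#.] H move#1: H00:-1/##./.#./.#.*, H01:-1/.##/.#./.#.
[##./.#./.#.] V move#2: V02:+1/###/.##/.#.*, V10:+1/##./##./##., V12:+1/##./.##/.##
[###/.##/.#.] end (terminal -1, H#3); searched .../.#./.#. to 7

PV length from [.../.#./.#.]: 2 plies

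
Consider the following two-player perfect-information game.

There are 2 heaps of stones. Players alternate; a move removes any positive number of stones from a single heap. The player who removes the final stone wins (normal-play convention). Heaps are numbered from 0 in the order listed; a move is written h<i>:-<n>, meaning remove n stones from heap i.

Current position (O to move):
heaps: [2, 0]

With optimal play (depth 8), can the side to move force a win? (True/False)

O winning at [(2,0)]: True

[(2,0)] O move#1: h0:-1:-1/(1,0), h0:-2:+1/(0,0)*
[(0,0)] end (terminal -1, X#2); searched (2,0) to 8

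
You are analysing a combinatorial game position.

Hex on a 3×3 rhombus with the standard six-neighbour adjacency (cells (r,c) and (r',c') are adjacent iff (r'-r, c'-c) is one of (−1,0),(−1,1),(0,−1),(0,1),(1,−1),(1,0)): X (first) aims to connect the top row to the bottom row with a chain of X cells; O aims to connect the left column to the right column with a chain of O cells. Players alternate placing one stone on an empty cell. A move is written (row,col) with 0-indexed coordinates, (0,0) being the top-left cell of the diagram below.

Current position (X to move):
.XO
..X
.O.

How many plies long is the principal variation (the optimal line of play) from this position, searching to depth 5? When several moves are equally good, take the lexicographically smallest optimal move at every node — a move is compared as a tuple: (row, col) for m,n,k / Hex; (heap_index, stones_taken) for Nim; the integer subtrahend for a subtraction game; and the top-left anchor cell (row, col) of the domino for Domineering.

ply 1, X at .XO/..X/.O. | (0,0)=-1→XXO/..X/.O.; (1,0)=-1→.XO/X.X/.O.; (1,1)=+1→.XO/.XX/.O.*; (2,0)=+1→.XO/..X/XO.; (2,2)=-1→.XO/..X/.OX
ply 2, O at .XO/.XX/.O. | (0,0)=-1→OXO/.XX/.O.*; (1,0)=-1→.XO/OXX/.O.; (2,0)=-1→.XO/.XX/OO.; (2,2)=-1→.XO/.XX/.OO
ply 3, X at OXO/.XX/.O. | (1,0)=+1→OXO/XXX/.O.*; (2,0)=+1→OXO/.XX/XO.; (2,2)=+1→OXO/.XX/.OX
ply 4, O at OXO/XXX/.O. | (2,0)=-1→OXO/XXX/OO.*; (2,2)=-1→OXO/XXX/.OO
ply 5, X at OXO/XXX/OO. | (2,2)=+1→OXO/XXX/OOX*
ply 6: OXO/XXX/OOX is terminal -1 (O); from .XO/..X/.O. depth 5

PV length from [.XO/..X/.O.]: 5 plies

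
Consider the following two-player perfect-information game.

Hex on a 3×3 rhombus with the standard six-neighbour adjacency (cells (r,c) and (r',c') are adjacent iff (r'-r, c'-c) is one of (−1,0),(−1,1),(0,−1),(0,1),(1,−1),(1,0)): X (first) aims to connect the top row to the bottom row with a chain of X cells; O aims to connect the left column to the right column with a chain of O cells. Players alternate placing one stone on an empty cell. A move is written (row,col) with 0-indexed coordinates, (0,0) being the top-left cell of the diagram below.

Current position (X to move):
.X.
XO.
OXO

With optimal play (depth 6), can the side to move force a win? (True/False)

X winning at [.X./XO./OXO]: False

[.X./XO./OXO] X move#1: (0,0):-1/XX./XO./OXO*, (0,2):-1/.XX/XO./OXO, (1,2):-1/.X./XOX/OXO
[XX./XO./OXO] O move#2: (0,2):+1/XXO/XO./OXO*, (1,2):+1/XX./XOO/OXO
[XXO/XO./OXO] end (terminal -1, X#3); searched .X./XO./OXO to 6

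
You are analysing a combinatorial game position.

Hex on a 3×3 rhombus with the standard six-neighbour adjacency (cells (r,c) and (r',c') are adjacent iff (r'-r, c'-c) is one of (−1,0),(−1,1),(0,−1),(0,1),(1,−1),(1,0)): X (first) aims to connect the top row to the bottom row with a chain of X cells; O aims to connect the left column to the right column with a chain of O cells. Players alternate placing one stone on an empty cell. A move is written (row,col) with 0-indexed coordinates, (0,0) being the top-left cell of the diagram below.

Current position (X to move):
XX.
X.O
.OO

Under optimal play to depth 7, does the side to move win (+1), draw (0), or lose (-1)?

[XX./X.O/.OO] X move#1: (0,2):-1/XXX/X.O/.OO, (1,1):-1/XX./XXO/.OO, (2,0):+1/XX./X.O/XOO*
[XX./X.O/XOO] end (terminal -1, O#2); searched XX./X.O/.OO to 7

value(XX./X.O/.OO, X) = +1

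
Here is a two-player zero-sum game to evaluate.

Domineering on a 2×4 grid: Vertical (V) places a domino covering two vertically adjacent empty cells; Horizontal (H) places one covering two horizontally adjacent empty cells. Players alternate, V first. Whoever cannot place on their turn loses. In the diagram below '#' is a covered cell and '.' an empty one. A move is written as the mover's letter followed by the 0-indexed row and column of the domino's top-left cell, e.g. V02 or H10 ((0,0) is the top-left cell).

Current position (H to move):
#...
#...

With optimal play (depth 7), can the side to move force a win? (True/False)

[#.../#...] H move#1: H01:+1/###./#...*, H02:+1/#.##/#..., H11:+1/#.../###., H12:+1/#.../#.##
[###./#...] V move#2: V03:-1/####/#..#*
[####/#..#] H move#3: H11:+1/####/####*
[####/####] end (terminal -1, V#4); searched #.../#... to 7

H winning at [#.../#...]: True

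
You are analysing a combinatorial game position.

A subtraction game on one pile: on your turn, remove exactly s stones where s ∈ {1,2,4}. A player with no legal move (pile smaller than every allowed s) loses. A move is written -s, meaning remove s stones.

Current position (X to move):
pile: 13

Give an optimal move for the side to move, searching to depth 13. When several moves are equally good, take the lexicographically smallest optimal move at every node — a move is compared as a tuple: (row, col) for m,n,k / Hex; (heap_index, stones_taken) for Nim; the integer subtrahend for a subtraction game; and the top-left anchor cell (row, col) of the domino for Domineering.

X's best at [13]: -1

ply 1, X at 13 | -1=+1→12*; -2=-1→11; -4=+1→9
ply 2, O at 12 | -1=-1→11*; -2=-1→10; -4=-1→8
ply 3, X at 11 | -1=-1→10; -2=+1→9*; -4=-1→7
ply 4, O at 9 | -1=-1→8*; -2=-1→7; -4=-1→5
ply 5, X at 8 | -1=-1→7; -2=+1→6*; -4=-1→4
ply 6, O at 6 | -1=-1→5*; -2=-1→4; -4=-1→2
ply 7, X at 5 | -1=-1→4; -2=+1→3*; -4=-1→1
ply 8, O at 3 | -1=-1→2*; -2=-1→1
ply 9, X at 2 | -1=-1→1; -2=+1→0*
ply 10: 0 is terminal -1 (O); from 13 depth 13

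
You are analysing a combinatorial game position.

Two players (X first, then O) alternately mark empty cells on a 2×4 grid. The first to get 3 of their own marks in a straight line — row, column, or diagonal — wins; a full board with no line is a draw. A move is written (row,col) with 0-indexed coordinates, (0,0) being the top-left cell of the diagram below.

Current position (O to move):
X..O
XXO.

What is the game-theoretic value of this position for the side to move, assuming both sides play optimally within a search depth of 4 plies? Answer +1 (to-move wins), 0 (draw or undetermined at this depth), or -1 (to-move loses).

value(X..O/XXO., O) = 0

p1 O@[X..O/XXO.]: (0,1)[XO.O/XXO.]+0* (0,2)[X.OO/XXO.]+0 (1,3)[X..O/XXOO]+0
p2 X@[XO.O/XXO.]: (0,2)[XOXO/XXO.]+0* (1,3)[XO.O/XXOX]-1
p3 O@[XOXO/XXO.]: (1,3)[XOXO/XXOO]+0*
p4 X@[XOXO/XXOO] terminal +0; root [X..O/XXO.] d4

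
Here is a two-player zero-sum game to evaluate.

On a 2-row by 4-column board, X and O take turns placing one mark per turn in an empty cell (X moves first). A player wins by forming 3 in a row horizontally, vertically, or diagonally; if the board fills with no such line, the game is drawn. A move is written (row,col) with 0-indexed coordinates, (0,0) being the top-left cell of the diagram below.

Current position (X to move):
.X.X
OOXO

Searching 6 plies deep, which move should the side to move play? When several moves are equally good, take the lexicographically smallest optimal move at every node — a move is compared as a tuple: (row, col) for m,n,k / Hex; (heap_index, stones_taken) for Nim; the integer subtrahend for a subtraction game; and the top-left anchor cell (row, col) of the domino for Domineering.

ply 1, X at .X.X/OOXO | (0,0)=+0→XX.X/OOXO; (0,2)=+1→.XXX/OOXO*
ply 2: .XXX/OOXO is terminal -1 (O); from .X.X/OOXO depth 6

X's best at [.X.X/OOXO]: (0,2)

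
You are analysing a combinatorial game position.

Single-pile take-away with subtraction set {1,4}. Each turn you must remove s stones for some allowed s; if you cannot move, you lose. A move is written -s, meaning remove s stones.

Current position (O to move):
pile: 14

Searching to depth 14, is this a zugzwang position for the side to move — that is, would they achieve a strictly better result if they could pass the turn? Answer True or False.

zugzwang(14, O) = False

ply 1, O at 14 | -1=-1→13; -4=+1→10*
ply 2, X at 10 | -1=-1→9*; -4=-1→6
ply 3, O at 9 | -1=-1→8; -4=+1→5*
ply 4, X at 5 | -1=-1→4*; -4=-1→1
ply 5, O at 4 | -1=-1→3; -4=+1→0*
ply 6: 0 is terminal -1 (X); from 14 depth 14
if O skipped the turn, X would face:
~ ply 1, X at 14 | -1=-1→13; -4=+1→10*
~ ply 2, O at 10 | -1=-1→9*; -4=-1→6
~ ply 3, X at 9 | -1=-1→8; -4=+1→5*
~ ply 4, O at 5 | -1=-1→4*; -4=-1→1
~ ply 5, X at 4 | -1=-1→3; -4=+1→0*
~ ply 6: 0 is terminal -1 (O); from 14 depth 14
compare (O): move=+1 vs pass=-1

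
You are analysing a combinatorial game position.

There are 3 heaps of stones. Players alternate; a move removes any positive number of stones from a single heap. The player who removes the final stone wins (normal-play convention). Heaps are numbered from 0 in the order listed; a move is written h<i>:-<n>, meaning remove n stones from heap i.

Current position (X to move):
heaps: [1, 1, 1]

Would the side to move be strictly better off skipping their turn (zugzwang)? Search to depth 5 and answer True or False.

zugzwang((1,1,1), X) = False

p1 X@[(1,1,1)]: h0:-1[(0,1,1)]+1* h1:-1[(1,0,1)]+1 h2:-1[(1,1,0)]+1
p2 O@[(0,1,1)]: h1:-1[(0,0,1)]-1* h2:-1[(0,1,0)]-1
p3 X@[(0,0,1)]: h2:-1[(0,0,0)]+1*
p4 O@[(0,0,0)] terminal -1; root [(1,1,1)] d5
suppose X passes — search the same position with O to move:
pass> p1 O@[(1,1,1)]: h0:-1[(0,1,1)]+1* h1:-1[(1,0,1)]+1 h2:-1[(1,1,0)]+1
pass> p2 X@[(0,1,1)]: h1:-1[(0,0,1)]-1* h2:-1[(0,1,0)]-1
pass> p3 O@[(0,0,1)]: h2:-1[(0,0,0)]+1*
pass> p4 X@[(0,0,0)] terminal -1; root [(1,1,1)] d5
for X: play +1, pass -1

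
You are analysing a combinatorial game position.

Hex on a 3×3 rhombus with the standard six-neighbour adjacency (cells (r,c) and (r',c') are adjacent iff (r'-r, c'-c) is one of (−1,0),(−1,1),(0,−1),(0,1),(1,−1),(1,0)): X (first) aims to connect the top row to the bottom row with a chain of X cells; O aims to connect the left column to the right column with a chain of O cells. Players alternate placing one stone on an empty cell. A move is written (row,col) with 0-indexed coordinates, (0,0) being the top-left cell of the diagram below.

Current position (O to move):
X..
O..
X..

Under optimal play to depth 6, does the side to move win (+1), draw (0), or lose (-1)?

value(X../O../X.., O) = +1

ply 1, O at X../O../X.. | (0,1)=-1→XO./O../X..; (0,2)=+1→X.O/O../X..*; (1,1)=+1→X../OO./X..; (1,2)=-1→X../O.O/X..; (2,1)=-1→X../O../XO.; (2,2)=-1→X../O../X.O
ply 2, X at X.O/O../X.. | (0,1)=-1→XXO/O../X..*; (1,1)=-1→X.O/OX./X..; (1,2)=-1→X.O/O.X/X..; (2,1)=-1→X.O/O../XX.; (2,2)=-1→X.O/O../X.X
ply 3, O at XXO/O../X.. | (1,1)=+1→XXO/OO./X..*; (1,2)=-1→XXO/O.O/X..; (2,1)=-1→XXO/O../XO.; (2,2)=-1→XXO/O../X.O
ply 4: XXO/OO./X.. is terminal -1 (X); from X../O../X.. depth 6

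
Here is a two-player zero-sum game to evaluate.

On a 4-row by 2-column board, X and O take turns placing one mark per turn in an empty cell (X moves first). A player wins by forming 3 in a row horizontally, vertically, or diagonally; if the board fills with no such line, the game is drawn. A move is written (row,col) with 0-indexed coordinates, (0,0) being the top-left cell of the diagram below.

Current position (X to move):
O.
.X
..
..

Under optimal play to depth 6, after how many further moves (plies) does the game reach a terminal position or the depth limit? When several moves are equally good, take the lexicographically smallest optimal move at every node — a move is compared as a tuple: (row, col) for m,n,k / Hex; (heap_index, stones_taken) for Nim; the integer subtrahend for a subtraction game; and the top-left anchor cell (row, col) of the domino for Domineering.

PV length from [O./.X/../..]: 3 plies

ply 1, X at O./.X/../.. | (0,1)=+0→OX/.X/../..; (1,0)=+0→O./XX/../..; (2,0)=+0→O./.X/X./..; (2,1)=+1→O./.X/.X/..*; (3,0)=+0→O./.X/../X.; (3,1)=+0→O./.X/../.X
ply 2, O at O./.X/.X/.. | (0,1)=-1→OO/.X/.X/..*; (1,0)=-1→O./OX/.X/..; (2,0)=-1→O./.X/OX/..; (3,0)=-1→O./.X/.X/O.; (3,1)=-1→O./.X/.X/.O
ply 3, X at OO/.X/.X/.. | (1,0)=+0→OO/XX/.X/..; (2,0)=+0→OO/.X/XX/..; (3,0)=+0→OO/.X/.X/X.; (3,1)=+1→OO/.X/.X/.X*
ply 4: OO/.X/.X/.X is terminal -1 (O); from O./.X/../.. depth 6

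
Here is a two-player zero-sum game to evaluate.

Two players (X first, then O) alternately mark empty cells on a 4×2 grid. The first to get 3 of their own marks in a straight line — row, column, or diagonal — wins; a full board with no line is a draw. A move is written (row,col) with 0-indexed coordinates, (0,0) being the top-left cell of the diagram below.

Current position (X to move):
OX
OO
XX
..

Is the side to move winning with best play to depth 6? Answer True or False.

X winning at [OX/OO/XX/..]: False

p1 X@[OX/OO/XX/..]: (3,0)[OX/OO/XX/X.]+0* (3,1)[OX/OO/XX/.X]+0
p2 O@[OX/OO/XX/X.]: (3,1)[OX/OO/XX/XO]+0*
p3 X@[OX/OO/XX/XO] terminal +0; root [OX/OO/XX/..] d6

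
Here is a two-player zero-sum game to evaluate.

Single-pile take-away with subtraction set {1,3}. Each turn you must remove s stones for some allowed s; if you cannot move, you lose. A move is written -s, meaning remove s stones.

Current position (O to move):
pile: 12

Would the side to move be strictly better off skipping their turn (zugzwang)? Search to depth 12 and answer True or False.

ply 1, O at 12 | -1=-1→11*; -3=-1→9
ply 2, X at 11 | -1=+1→10*; -3=+1→8
ply 3, O at 10 | -1=-1→9*; -3=-1→7
ply 4, X at 9 | -1=+1→8*; -3=+1→6
ply 5, O at 8 | -1=-1→7*; -3=-1→5
ply 6, X at 7 | -1=+1→6*; -3=+1→4
ply 7, O at 6 | -1=-1→5*; -3=-1→3
ply 8, X at 5 | -1=+1→4*; -3=+1→2
ply 9, O at 4 | -1=-1→3*; -3=-1→1
ply 10, X at 3 | -1=+1→2*; -3=+1→0
ply 11, O at 2 | -1=-1→1*
ply 12, X at 1 | -1=+1→0*
ply 13: 0 is terminal -1 (O); from 12 depth 12
suppose O passes — search the same position with X to move:
pass> ply 1, X at 12 | -1=-1→11*; -3=-1→9
pass> ply 2, O at 11 | -1=+1→10*; -3=+1→8
pass> ply 3, X at 10 | -1=-1→9*; -3=-1→7
pass> ply 4, O at 9 | -1=+1→8*; -3=+1→6
pass> ply 5, X at 8 | -1=-1→7*; -3=-1→5
pass> ply 6, O at 7 | -1=+1→6*; -3=+1→4
pass> ply 7, X at 6 | -1=-1→5*; -3=-1→3
pass> ply 8, O at 5 | -1=+1→4*; -3=+1→2
pass> ply 9, X at 4 | -1=-1→3*; -3=-1→1
pass> ply 10, O at 3 | -1=+1→2*; -3=+1→0
pass> ply 11, X at 2 | -1=-1→1*
pass> ply 12, O at 1 | -1=+1→0*
pass> ply 13: 0 is terminal -1 (X); from 12 depth 12
for O: play -1, pass +1

zugzwang(12, O) = True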